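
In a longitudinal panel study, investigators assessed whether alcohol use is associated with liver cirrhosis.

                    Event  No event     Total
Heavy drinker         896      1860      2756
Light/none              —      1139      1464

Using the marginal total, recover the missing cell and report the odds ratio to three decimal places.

The missing cell is in the unexposed row: 1464 − 1139 = 325.
So a = 896, b = 1860, c = 325, d = 1139.
OR = (a·d)/(b·c) = (896 × 1139) / (1860 × 325) = 1020544 / 604500 = 1.68824

1.688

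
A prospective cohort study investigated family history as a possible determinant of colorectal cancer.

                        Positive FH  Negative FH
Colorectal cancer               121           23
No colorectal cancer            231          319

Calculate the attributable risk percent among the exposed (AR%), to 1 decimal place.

Reading the table with exposure as columns: a = 121 (Positive FH, case), b = 231 (Positive FH, non-case), c = 23 (Negative FH, case), d = 319.
Risk in exposed = 121/352 = 0.34375; risk in unexposed = 23/342 = 0.06725.
RR = 0.34375/0.06725 = 5.11141
AR% = (RR − 1)/RR × 100 = (5.11141 − 1)/5.11141 × 100 = 80.4359%

80.4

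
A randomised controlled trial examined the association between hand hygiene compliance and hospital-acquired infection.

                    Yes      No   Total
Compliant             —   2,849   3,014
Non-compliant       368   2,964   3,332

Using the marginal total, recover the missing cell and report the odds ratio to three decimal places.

The missing cell is in the exposed row: 3014 − 2849 = 165.
So a = 165, b = 2849, c = 368, d = 2964.
OR = (a·d)/(b·c) = (165 × 2964) / (2849 × 368) = 489060 / 1048432 = 0.46647

0.466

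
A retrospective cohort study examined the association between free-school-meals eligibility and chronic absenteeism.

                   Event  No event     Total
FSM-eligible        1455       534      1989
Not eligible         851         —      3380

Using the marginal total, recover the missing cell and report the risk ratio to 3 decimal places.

The missing cell is in the unexposed row: 3380 − 851 = 2529.
So a = 1455, b = 534, c = 851, d = 2529.
RR = [a/(a+b)] / [c/(c+d)] = (1455/1989) / (851/3380) = 0.73152/0.25178 = 2.90546

2.905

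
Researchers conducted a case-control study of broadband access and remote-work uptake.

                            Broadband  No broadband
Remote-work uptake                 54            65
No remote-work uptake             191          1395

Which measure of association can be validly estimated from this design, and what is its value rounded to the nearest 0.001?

6.068

Reading the table with exposure as columns: a = 54 (Broadband, case), b = 191 (Broadband, non-case), c = 65 (No broadband, case), d = 1395.
This is a case-control study: participants were sampled on outcome status, so risks in the source population cannot be estimated directly — relative risk is not valid here. The odds ratio is the appropriate measure.
OR = (a·d)/(b·c) = (54 × 1395) / (191 × 65) = 75330 / 12415 = 6.06766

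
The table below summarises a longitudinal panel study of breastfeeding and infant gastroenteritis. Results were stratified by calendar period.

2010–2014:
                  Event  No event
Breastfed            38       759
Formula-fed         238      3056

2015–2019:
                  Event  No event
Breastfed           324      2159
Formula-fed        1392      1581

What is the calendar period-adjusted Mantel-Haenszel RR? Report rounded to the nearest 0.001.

RR_MH = Σ(aᵢ·n₀ᵢ/nᵢ) / Σ(cᵢ·n₁ᵢ/nᵢ), with n₁ᵢ = aᵢ+bᵢ (exposed), n₀ᵢ = cᵢ+dᵢ (unexposed), nᵢ = n₁ᵢ+n₀ᵢ.
Stratum 1 (2010–2014): n₁ = 797, n₀ = 3294, n = 4091; a·n₀/n = 38·3294/4091 = 30.5969; c·n₁/n = 238·797/4091 = 46.3667
Stratum 2 (2015–2019): n₁ = 2483, n₀ = 2973, n = 5456; a·n₀/n = 324·2973/5456 = 176.5491; c·n₁/n = 1392·2483/5456 = 633.4927
RR_MH = (30.5969 + 176.5491) / (46.3667 + 633.4927) = 207.1460 / 679.8593 = 0.30469

0.305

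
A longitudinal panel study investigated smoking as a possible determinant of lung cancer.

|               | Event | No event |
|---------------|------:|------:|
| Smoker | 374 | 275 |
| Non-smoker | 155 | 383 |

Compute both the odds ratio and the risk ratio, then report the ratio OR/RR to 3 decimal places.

1.680

Cells: a = 374, b = 275, c = 155, d = 383.
OR = (374·383)/(275·155) = 143242/42625 = 3.36052
Risk in exposed = 374/649 = 0.57627; risk in unexposed = 155/538 = 0.28810; RR = 2.00022
OR/RR = 3.36052 / 2.00022 = 1.68007
The outcome is not rare, so the OR lies further from 1 than the RR.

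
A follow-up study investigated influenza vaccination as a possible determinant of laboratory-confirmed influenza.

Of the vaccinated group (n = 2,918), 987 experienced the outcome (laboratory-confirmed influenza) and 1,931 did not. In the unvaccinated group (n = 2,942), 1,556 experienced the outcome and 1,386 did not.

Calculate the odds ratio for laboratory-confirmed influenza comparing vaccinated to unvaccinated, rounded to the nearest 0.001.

From the description: a = 987, b = 1931, c = 1556, d = 1386.
OR = (a·d)/(b·c) = (987 × 1386) / (1931 × 1556) = 1367982 / 3004636 = 0.45529
Exposure is associated with lower odds of laboratory-confirmed influenza (OR = 0.46 < 1).

0.455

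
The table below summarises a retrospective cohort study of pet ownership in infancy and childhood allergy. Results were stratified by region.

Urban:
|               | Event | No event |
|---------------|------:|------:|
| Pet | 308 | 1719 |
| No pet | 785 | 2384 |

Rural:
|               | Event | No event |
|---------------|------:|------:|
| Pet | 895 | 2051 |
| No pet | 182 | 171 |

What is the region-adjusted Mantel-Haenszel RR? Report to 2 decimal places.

0.61

RR_MH = Σ(aᵢ·n₀ᵢ/nᵢ) / Σ(cᵢ·n₁ᵢ/nᵢ), with n₁ᵢ = aᵢ+bᵢ (exposed), n₀ᵢ = cᵢ+dᵢ (unexposed), nᵢ = n₁ᵢ+n₀ᵢ.
Stratum 1 (Urban): n₁ = 2027, n₀ = 3169, n = 5196; a·n₀/n = 308·3169/5196 = 187.8468; c·n₁/n = 785·2027/5196 = 306.2346
Stratum 2 (Rural): n₁ = 2946, n₀ = 353, n = 3299; a·n₀/n = 895·353/3299 = 95.7669; c·n₁/n = 182·2946/3299 = 162.5256
RR_MH = (187.8468 + 95.7669) / (306.2346 + 162.5256) = 283.6137 / 468.7602 = 0.60503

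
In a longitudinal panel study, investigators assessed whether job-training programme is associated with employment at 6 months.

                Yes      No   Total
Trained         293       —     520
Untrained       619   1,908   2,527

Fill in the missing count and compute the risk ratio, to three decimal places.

2.300

The missing cell is in the exposed row: 520 − 293 = 227.
So a = 293, b = 227, c = 619, d = 1908.
RR = [a/(a+b)] / [c/(c+d)] = (293/520) / (619/2527) = 0.56346/0.24495 = 2.30027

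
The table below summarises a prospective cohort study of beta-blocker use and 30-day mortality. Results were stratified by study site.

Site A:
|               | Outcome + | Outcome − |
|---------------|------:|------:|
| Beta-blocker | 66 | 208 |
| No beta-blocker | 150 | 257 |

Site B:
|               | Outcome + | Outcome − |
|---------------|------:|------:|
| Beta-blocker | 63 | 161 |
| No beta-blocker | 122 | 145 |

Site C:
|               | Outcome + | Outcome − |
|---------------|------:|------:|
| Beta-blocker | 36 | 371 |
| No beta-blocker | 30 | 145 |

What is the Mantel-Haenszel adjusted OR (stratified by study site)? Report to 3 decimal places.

OR_MH = Σ(aᵢdᵢ/nᵢ) / Σ(bᵢcᵢ/nᵢ), where nᵢ is the stratum total.
Stratum 1 (Site A): n = 681; a·d/n = 66·257/681 = 24.9075; b·c/n = 208·150/681 = 45.8150
Stratum 2 (Site B): n = 491; a·d/n = 63·145/491 = 18.6049; b·c/n = 161·122/491 = 40.0041
Stratum 3 (Site C): n = 582; a·d/n = 36·145/582 = 8.9691; b·c/n = 371·30/582 = 19.1237
OR_MH = (24.9075 + 18.6049 + 8.9691) / (45.8150 + 40.0041 + 19.1237) = 52.4814 / 104.9428 = 0.50010

0.500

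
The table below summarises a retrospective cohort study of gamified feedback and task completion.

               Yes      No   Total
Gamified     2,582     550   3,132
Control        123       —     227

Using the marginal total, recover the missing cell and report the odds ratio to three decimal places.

3.969

The missing cell is in the unexposed row: 227 − 123 = 104.
So a = 2582, b = 550, c = 123, d = 104.
OR = (a·d)/(b·c) = (2582 × 104) / (550 × 123) = 268528 / 67650 = 3.96937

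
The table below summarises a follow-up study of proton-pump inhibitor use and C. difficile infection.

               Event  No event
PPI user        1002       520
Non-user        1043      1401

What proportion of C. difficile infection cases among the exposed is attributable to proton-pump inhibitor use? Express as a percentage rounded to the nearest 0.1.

Cells: a = 1002, b = 520, c = 1043, d = 1401.
Risk in exposed = 1002/1522 = 0.65834; risk in unexposed = 1043/2444 = 0.42676.
RR = 0.65834/0.42676 = 1.54266
AR% = (RR − 1)/RR × 100 = (1.54266 − 1)/1.54266 × 100 = 35.1769%

35.2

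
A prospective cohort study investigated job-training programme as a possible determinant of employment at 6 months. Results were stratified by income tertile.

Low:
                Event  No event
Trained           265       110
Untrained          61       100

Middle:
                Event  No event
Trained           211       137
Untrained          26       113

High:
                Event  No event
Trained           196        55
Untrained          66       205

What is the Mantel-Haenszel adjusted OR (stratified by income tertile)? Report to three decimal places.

6.547

OR_MH = Σ(aᵢdᵢ/nᵢ) / Σ(bᵢcᵢ/nᵢ), where nᵢ is the stratum total.
Stratum 1 (Low): n = 536; a·d/n = 265·100/536 = 49.4403; b·c/n = 110·61/536 = 12.5187
Stratum 2 (Middle): n = 487; a·d/n = 211·113/487 = 48.9589; b·c/n = 137·26/487 = 7.3142
Stratum 3 (High): n = 522; a·d/n = 196·205/522 = 76.9732; b·c/n = 55·66/522 = 6.9540
OR_MH = (49.4403 + 48.9589 + 76.9732) / (12.5187 + 7.3142 + 6.9540) = 175.3724 / 26.7868 = 6.54696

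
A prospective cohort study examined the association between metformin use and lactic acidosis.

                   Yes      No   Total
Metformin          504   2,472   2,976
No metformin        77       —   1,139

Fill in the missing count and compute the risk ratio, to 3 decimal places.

2.505

The missing cell is in the unexposed row: 1139 − 77 = 1062.
So a = 504, b = 2472, c = 77, d = 1062.
RR = [a/(a+b)] / [c/(c+d)] = (504/2976) / (77/1139) = 0.16935/0.06760 = 2.50513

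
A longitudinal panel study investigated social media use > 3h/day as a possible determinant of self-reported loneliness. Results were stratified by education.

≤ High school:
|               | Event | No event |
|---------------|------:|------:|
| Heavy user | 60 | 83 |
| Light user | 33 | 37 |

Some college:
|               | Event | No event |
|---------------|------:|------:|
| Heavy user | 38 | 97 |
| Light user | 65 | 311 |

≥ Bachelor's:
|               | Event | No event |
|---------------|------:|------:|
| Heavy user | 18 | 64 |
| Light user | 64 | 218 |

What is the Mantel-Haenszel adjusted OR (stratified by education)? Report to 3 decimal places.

OR_MH = Σ(aᵢdᵢ/nᵢ) / Σ(bᵢcᵢ/nᵢ), where nᵢ is the stratum total.
Stratum 1 (≤ High school): n = 213; a·d/n = 60·37/213 = 10.4225; b·c/n = 83·33/213 = 12.8592
Stratum 2 (Some college): n = 511; a·d/n = 38·311/511 = 23.1272; b·c/n = 97·65/511 = 12.3386
Stratum 3 (≥ Bachelor's): n = 364; a·d/n = 18·218/364 = 10.7802; b·c/n = 64·64/364 = 11.2527
OR_MH = (10.4225 + 23.1272 + 10.7802) / (12.8592 + 12.3386 + 11.2527) = 44.3300 / 36.4505 = 1.21617

1.216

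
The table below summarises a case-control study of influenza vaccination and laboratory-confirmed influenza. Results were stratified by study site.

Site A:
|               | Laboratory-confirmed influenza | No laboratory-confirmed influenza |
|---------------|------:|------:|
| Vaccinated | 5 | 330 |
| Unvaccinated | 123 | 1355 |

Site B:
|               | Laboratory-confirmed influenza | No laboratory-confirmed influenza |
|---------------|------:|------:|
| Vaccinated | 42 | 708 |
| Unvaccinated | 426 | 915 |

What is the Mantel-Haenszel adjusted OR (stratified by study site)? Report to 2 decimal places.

0.13

OR_MH = Σ(aᵢdᵢ/nᵢ) / Σ(bᵢcᵢ/nᵢ), where nᵢ is the stratum total.
Stratum 1 (Site A): n = 1813; a·d/n = 5·1355/1813 = 3.7369; b·c/n = 330·123/1813 = 22.3883
Stratum 2 (Site B): n = 2091; a·d/n = 42·915/2091 = 18.3788; b·c/n = 708·426/2091 = 144.2410
OR_MH = (3.7369 + 18.3788) / (22.3883 + 144.2410) = 22.1157 / 166.6293 = 0.13272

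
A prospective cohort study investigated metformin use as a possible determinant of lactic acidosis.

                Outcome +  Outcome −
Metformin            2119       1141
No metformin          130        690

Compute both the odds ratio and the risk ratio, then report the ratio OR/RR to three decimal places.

2.404

Cells: a = 2119, b = 1141, c = 130, d = 690.
OR = (2119·690)/(1141·130) = 1462110/148330 = 9.85714
Risk in exposed = 2119/3260 = 0.65000; risk in unexposed = 130/820 = 0.15854; RR = 4.10000
OR/RR = 9.85714 / 4.10000 = 2.40418
The outcome is not rare, so the OR lies further from 1 than the RR.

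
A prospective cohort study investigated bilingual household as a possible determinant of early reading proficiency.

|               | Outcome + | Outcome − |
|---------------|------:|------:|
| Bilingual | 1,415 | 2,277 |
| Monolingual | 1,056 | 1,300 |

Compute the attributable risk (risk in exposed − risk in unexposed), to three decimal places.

Cells: a = 1415, b = 2277, c = 1056, d = 1300.
Risk in exposed = 1415/3692 = 0.383261; risk in unexposed = 1056/2356 = 0.448217.
Risk difference = 0.383261 − 0.448217 = -0.064956

-0.065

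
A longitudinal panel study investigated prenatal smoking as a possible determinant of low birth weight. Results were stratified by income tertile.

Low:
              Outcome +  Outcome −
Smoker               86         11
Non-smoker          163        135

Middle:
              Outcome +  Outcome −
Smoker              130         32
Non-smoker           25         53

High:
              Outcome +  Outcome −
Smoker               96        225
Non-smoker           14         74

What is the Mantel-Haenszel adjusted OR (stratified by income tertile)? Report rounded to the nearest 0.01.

OR_MH = Σ(aᵢdᵢ/nᵢ) / Σ(bᵢcᵢ/nᵢ), where nᵢ is the stratum total.
Stratum 1 (Low): n = 395; a·d/n = 86·135/395 = 29.3924; b·c/n = 11·163/395 = 4.5392
Stratum 2 (Middle): n = 240; a·d/n = 130·53/240 = 28.7083; b·c/n = 32·25/240 = 3.3333
Stratum 3 (High): n = 409; a·d/n = 96·74/409 = 17.3692; b·c/n = 225·14/409 = 7.7017
OR_MH = (29.3924 + 28.7083 + 17.3692) / (4.5392 + 3.3333 + 7.7017) = 75.4699 / 15.5743 = 4.84580

4.85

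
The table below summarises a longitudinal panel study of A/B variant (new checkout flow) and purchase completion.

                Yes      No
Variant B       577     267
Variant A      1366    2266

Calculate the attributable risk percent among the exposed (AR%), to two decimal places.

Cells: a = 577, b = 267, c = 1366, d = 2266.
Risk in exposed = 577/844 = 0.68365; risk in unexposed = 1366/3632 = 0.37610.
RR = 0.68365/0.37610 = 1.81773
AR% = (RR − 1)/RR × 100 = (1.81773 − 1)/1.81773 × 100 = 44.9862%

44.99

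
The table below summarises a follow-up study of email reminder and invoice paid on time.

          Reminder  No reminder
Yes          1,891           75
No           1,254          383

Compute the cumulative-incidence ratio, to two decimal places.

3.67

Reading the table with exposure as columns: a = 1891 (Reminder, case), b = 1254 (Reminder, non-case), c = 75 (No reminder, case), d = 383.
Risk in exposed = 1891/3145 = 0.60127; risk in unexposed = 75/458 = 0.16376.
RR = 0.60127 / 0.16376 = 3.67177
The risk among the exposed is 3.67 times that among the unexposed.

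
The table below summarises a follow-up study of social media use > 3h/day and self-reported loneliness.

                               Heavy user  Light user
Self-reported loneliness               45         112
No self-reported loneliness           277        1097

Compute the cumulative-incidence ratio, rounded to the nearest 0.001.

1.509

Reading the table with exposure as columns: a = 45 (Heavy user, case), b = 277 (Heavy user, non-case), c = 112 (Light user, case), d = 1097.
Risk in exposed = 45/322 = 0.13975; risk in unexposed = 112/1209 = 0.09264.
RR = 0.13975 / 0.09264 = 1.50857
The risk among the exposed is 1.51 times that among the unexposed.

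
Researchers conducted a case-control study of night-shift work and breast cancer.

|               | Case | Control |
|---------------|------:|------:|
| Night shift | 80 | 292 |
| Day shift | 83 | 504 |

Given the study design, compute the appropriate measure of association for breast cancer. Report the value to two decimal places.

1.66

Cells: a = 80, b = 292, c = 83, d = 504.
This is a case-control study: participants were sampled on outcome status, so risks in the source population cannot be estimated directly — relative risk is not valid here. The odds ratio is the appropriate measure.
OR = (a·d)/(b·c) = (80 × 504) / (292 × 83) = 40320 / 24236 = 1.66364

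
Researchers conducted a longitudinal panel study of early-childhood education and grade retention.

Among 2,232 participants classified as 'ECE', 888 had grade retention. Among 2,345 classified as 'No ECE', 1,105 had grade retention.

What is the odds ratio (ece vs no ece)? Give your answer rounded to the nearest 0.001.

From the description: a = 888, b = 1344, c = 1105, d = 1240.
OR = (a·d)/(b·c) = (888 × 1240) / (1344 × 1105) = 1101120 / 1485120 = 0.74144
Exposure is associated with lower odds of grade retention (OR = 0.74 < 1).

0.741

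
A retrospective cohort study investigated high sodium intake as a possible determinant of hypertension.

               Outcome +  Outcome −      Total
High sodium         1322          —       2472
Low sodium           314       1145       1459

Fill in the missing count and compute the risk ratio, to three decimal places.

The missing cell is in the exposed row: 2472 − 1322 = 1150.
So a = 1322, b = 1150, c = 314, d = 1145.
RR = [a/(a+b)] / [c/(c+d)] = (1322/2472) / (314/1459) = 0.53479/0.21522 = 2.48490

2.485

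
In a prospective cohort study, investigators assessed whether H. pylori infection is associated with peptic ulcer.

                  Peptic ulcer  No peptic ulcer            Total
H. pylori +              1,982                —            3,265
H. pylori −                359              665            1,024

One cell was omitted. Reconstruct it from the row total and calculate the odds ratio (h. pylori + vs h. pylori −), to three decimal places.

The missing cell is in the exposed row: 3265 − 1982 = 1283.
So a = 1982, b = 1283, c = 359, d = 665.
OR = (a·d)/(b·c) = (1982 × 665) / (1283 × 359) = 1318030 / 460597 = 2.86157

2.862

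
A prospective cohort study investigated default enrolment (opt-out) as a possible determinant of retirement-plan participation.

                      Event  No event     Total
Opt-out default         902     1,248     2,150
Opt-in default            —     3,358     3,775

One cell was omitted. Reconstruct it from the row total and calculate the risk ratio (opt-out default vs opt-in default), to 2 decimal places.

The missing cell is in the unexposed row: 3775 − 3358 = 417.
So a = 902, b = 1248, c = 417, d = 3358.
RR = [a/(a+b)] / [c/(c+d)] = (902/2150) / (417/3775) = 0.41953/0.11046 = 3.79795

3.80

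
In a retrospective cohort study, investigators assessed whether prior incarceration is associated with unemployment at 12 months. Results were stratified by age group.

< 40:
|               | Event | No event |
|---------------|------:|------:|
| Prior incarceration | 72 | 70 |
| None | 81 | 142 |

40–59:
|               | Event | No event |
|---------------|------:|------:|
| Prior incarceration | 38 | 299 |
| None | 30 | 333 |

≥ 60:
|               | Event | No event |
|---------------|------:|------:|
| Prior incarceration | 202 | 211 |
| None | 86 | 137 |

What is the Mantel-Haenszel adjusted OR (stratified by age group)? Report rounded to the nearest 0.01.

1.58

OR_MH = Σ(aᵢdᵢ/nᵢ) / Σ(bᵢcᵢ/nᵢ), where nᵢ is the stratum total.
Stratum 1 (< 40): n = 365; a·d/n = 72·142/365 = 28.0110; b·c/n = 70·81/365 = 15.5342
Stratum 2 (40–59): n = 700; a·d/n = 38·333/700 = 18.0771; b·c/n = 299·30/700 = 12.8143
Stratum 3 (≥ 60): n = 636; a·d/n = 202·137/636 = 43.5126; b·c/n = 211·86/636 = 28.5314
OR_MH = (28.0110 + 18.0771 + 43.5126) / (15.5342 + 12.8143 + 28.5314) = 89.6007 / 56.8800 = 1.57526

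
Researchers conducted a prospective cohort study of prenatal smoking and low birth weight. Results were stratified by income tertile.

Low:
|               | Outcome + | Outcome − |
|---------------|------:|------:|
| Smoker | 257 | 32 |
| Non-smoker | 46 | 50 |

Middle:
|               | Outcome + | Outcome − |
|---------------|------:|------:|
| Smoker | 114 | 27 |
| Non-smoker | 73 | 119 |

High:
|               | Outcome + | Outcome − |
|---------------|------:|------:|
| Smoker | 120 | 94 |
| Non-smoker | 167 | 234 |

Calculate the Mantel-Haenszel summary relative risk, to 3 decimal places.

RR_MH = Σ(aᵢ·n₀ᵢ/nᵢ) / Σ(cᵢ·n₁ᵢ/nᵢ), with n₁ᵢ = aᵢ+bᵢ (exposed), n₀ᵢ = cᵢ+dᵢ (unexposed), nᵢ = n₁ᵢ+n₀ᵢ.
Stratum 1 (Low): n₁ = 289, n₀ = 96, n = 385; a·n₀/n = 257·96/385 = 64.0831; c·n₁/n = 46·289/385 = 34.5299
Stratum 2 (Middle): n₁ = 141, n₀ = 192, n = 333; a·n₀/n = 114·192/333 = 65.7297; c·n₁/n = 73·141/333 = 30.9099
Stratum 3 (High): n₁ = 214, n₀ = 401, n = 615; a·n₀/n = 120·401/615 = 78.2439; c·n₁/n = 167·214/615 = 58.1106
RR_MH = (64.0831 + 65.7297 + 78.2439) / (34.5299 + 30.9099 + 58.1106) = 208.0567 / 123.5503 = 1.68398

1.684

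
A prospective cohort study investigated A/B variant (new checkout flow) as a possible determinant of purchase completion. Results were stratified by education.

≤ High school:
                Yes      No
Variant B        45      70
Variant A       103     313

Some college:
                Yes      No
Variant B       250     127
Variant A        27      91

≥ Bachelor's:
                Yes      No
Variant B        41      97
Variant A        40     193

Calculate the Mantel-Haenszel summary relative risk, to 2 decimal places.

RR_MH = Σ(aᵢ·n₀ᵢ/nᵢ) / Σ(cᵢ·n₁ᵢ/nᵢ), with n₁ᵢ = aᵢ+bᵢ (exposed), n₀ᵢ = cᵢ+dᵢ (unexposed), nᵢ = n₁ᵢ+n₀ᵢ.
Stratum 1 (≤ High school): n₁ = 115, n₀ = 416, n = 531; a·n₀/n = 45·416/531 = 35.2542; c·n₁/n = 103·115/531 = 22.3070
Stratum 2 (Some college): n₁ = 377, n₀ = 118, n = 495; a·n₀/n = 250·118/495 = 59.5960; c·n₁/n = 27·377/495 = 20.5636
Stratum 3 (≥ Bachelor's): n₁ = 138, n₀ = 233, n = 371; a·n₀/n = 41·233/371 = 25.7493; c·n₁/n = 40·138/371 = 14.8787
RR_MH = (35.2542 + 59.5960 + 25.7493) / (22.3070 + 20.5636 + 14.8787) = 120.5995 / 57.7493 = 2.08833

2.09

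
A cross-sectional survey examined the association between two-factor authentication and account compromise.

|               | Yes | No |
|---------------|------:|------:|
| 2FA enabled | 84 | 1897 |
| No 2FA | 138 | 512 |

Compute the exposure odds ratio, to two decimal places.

0.16

Cells: a = 84, b = 1897, c = 138, d = 512.
OR = (a·d)/(b·c) = (84 × 512) / (1897 × 138) = 43008 / 261786 = 0.16429
Exposure is associated with lower odds of account compromise (OR = 0.16 < 1).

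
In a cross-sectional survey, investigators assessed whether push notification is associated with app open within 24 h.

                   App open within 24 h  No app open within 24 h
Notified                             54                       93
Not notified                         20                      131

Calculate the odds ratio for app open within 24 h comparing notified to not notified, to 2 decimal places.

Cells: a = 54, b = 93, c = 20, d = 131.
OR = (a·d)/(b·c) = (54 × 131) / (93 × 20) = 7074 / 1860 = 3.80323
The odds of app open within 24 h are about 3.80 times as high in the notified group.

3.80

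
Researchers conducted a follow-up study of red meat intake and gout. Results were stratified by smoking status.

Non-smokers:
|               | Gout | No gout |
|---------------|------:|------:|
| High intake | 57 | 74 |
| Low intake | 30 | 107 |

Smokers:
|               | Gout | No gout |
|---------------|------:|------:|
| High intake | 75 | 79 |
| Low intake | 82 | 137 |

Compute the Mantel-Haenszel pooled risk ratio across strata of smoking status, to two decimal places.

RR_MH = Σ(aᵢ·n₀ᵢ/nᵢ) / Σ(cᵢ·n₁ᵢ/nᵢ), with n₁ᵢ = aᵢ+bᵢ (exposed), n₀ᵢ = cᵢ+dᵢ (unexposed), nᵢ = n₁ᵢ+n₀ᵢ.
Stratum 1 (Non-smokers): n₁ = 131, n₀ = 137, n = 268; a·n₀/n = 57·137/268 = 29.1381; c·n₁/n = 30·131/268 = 14.6642
Stratum 2 (Smokers): n₁ = 154, n₀ = 219, n = 373; a·n₀/n = 75·219/373 = 44.0349; c·n₁/n = 82·154/373 = 33.8552
RR_MH = (29.1381 + 44.0349) / (14.6642 + 33.8552) = 73.1729 / 48.5194 = 1.50812

1.51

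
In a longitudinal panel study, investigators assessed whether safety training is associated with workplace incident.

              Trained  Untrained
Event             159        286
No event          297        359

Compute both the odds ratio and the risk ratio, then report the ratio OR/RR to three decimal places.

0.855

Reading the table with exposure as columns: a = 159 (Trained, case), b = 297 (Trained, non-case), c = 286 (Untrained, case), d = 359.
OR = (159·359)/(297·286) = 57081/84942 = 0.67200
Risk in exposed = 159/456 = 0.34868; risk in unexposed = 286/645 = 0.44341; RR = 0.78637
OR/RR = 0.67200 / 0.78637 = 0.85456
The outcome is not rare, so the OR lies further from 1 than the RR.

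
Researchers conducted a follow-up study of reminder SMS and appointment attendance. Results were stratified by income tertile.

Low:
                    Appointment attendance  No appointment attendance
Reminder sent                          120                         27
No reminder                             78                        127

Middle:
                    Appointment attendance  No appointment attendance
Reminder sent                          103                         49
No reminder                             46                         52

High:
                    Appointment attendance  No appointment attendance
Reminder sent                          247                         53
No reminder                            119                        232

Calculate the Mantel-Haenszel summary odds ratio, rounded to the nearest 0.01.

6.19

OR_MH = Σ(aᵢdᵢ/nᵢ) / Σ(bᵢcᵢ/nᵢ), where nᵢ is the stratum total.
Stratum 1 (Low): n = 352; a·d/n = 120·127/352 = 43.2955; b·c/n = 27·78/352 = 5.9830
Stratum 2 (Middle): n = 250; a·d/n = 103·52/250 = 21.4240; b·c/n = 49·46/250 = 9.0160
Stratum 3 (High): n = 651; a·d/n = 247·232/651 = 88.0246; b·c/n = 53·119/651 = 9.6882
OR_MH = (43.2955 + 21.4240 + 88.0246) / (5.9830 + 9.0160 + 9.6882) = 152.7440 / 24.6871 = 6.18719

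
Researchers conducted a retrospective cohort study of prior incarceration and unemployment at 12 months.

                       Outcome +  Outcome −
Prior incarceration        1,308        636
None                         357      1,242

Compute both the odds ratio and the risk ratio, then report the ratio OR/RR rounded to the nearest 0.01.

2.37

Cells: a = 1308, b = 636, c = 357, d = 1242.
OR = (1308·1242)/(636·357) = 1624536/227052 = 7.15491
Risk in exposed = 1308/1944 = 0.67284; risk in unexposed = 357/1599 = 0.22326; RR = 3.01364
OR/RR = 7.15491 / 3.01364 = 2.37417
The outcome is not rare, so the OR lies further from 1 than the RR.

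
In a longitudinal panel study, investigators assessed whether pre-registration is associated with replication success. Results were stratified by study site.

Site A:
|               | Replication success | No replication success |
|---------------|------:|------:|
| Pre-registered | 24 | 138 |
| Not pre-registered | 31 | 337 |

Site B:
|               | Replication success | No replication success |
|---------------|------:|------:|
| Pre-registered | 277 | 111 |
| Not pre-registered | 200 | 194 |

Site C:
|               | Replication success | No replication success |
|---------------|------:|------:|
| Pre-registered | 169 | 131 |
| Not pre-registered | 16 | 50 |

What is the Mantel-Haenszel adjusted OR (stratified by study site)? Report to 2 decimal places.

OR_MH = Σ(aᵢdᵢ/nᵢ) / Σ(bᵢcᵢ/nᵢ), where nᵢ is the stratum total.
Stratum 1 (Site A): n = 530; a·d/n = 24·337/530 = 15.2604; b·c/n = 138·31/530 = 8.0717
Stratum 2 (Site B): n = 782; a·d/n = 277·194/782 = 68.7187; b·c/n = 111·200/782 = 28.3887
Stratum 3 (Site C): n = 366; a·d/n = 169·50/366 = 23.0874; b·c/n = 131·16/366 = 5.7268
OR_MH = (15.2604 + 68.7187 + 23.0874) / (8.0717 + 28.3887 + 5.7268) = 107.0665 / 42.1872 = 2.53789

2.54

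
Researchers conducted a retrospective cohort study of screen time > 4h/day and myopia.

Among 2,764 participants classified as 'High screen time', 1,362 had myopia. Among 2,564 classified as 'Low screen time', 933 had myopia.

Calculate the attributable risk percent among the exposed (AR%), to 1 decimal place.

26.2

From the description: a = 1362, b = 1402, c = 933, d = 1631.
Risk in exposed = 1362/2764 = 0.49276; risk in unexposed = 933/2564 = 0.36388.
RR = 0.49276/0.36388 = 1.35418
AR% = (RR − 1)/RR × 100 = (1.35418 − 1)/1.35418 × 100 = 26.1544%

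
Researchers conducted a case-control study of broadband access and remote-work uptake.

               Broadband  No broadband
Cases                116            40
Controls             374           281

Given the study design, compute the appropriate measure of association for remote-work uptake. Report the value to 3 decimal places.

2.179

Reading the table with exposure as columns: a = 116 (Broadband, case), b = 374 (Broadband, non-case), c = 40 (No broadband, case), d = 281.
This is a case-control study: participants were sampled on outcome status, so risks in the source population cannot be estimated directly — relative risk is not valid here. The odds ratio is the appropriate measure.
OR = (a·d)/(b·c) = (116 × 281) / (374 × 40) = 32596 / 14960 = 2.17888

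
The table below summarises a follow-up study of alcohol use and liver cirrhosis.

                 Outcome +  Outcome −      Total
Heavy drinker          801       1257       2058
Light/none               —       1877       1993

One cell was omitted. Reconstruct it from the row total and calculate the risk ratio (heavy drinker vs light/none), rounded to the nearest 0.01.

6.69

The missing cell is in the unexposed row: 1993 − 1877 = 116.
So a = 801, b = 1257, c = 116, d = 1877.
RR = [a/(a+b)] / [c/(c+d)] = (801/2058) / (116/1993) = 0.38921/0.05820 = 6.68708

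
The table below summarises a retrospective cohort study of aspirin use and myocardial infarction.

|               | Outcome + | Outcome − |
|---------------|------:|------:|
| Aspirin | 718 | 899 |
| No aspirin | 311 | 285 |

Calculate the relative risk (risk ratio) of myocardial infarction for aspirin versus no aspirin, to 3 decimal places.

Cells: a = 718, b = 899, c = 311, d = 285.
Risk in exposed = 718/1617 = 0.44403; risk in unexposed = 311/596 = 0.52181.
RR = 0.44403 / 0.52181 = 0.85094
The risk is 15% lower among the exposed than among the unexposed.

0.851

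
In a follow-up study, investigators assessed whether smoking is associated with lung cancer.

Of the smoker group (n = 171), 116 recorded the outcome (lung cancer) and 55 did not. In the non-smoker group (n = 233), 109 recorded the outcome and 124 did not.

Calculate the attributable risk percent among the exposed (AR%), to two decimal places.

31.04

From the description: a = 116, b = 55, c = 109, d = 124.
Risk in exposed = 116/171 = 0.67836; risk in unexposed = 109/233 = 0.46781.
RR = 0.67836/0.46781 = 1.45008
AR% = (RR − 1)/RR × 100 = (1.45008 − 1)/1.45008 × 100 = 31.0382%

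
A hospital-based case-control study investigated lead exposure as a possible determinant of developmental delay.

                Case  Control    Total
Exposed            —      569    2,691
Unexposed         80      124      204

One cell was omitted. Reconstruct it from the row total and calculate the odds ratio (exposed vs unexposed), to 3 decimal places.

5.780

The missing cell is in the exposed row: 2691 − 569 = 2122.
So a = 2122, b = 569, c = 80, d = 124.
OR = (a·d)/(b·c) = (2122 × 124) / (569 × 80) = 263128 / 45520 = 5.78049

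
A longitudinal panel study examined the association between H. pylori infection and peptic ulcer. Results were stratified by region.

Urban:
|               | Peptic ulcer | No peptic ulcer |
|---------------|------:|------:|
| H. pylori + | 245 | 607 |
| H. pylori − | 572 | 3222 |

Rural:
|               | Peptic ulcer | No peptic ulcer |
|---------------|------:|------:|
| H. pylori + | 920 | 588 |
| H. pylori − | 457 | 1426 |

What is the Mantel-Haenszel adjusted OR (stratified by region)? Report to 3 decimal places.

3.616

OR_MH = Σ(aᵢdᵢ/nᵢ) / Σ(bᵢcᵢ/nᵢ), where nᵢ is the stratum total.
Stratum 1 (Urban): n = 4646; a·d/n = 245·3222/4646 = 169.9074; b·c/n = 607·572/4646 = 74.7318
Stratum 2 (Rural): n = 3391; a·d/n = 920·1426/3391 = 386.8829; b·c/n = 588·457/3391 = 79.2439
OR_MH = (169.9074 + 386.8829) / (74.7318 + 79.2439) = 556.7904 / 153.9757 = 3.61609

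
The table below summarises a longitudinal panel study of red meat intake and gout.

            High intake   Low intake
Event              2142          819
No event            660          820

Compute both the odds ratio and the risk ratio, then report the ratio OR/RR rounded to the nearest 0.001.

Reading the table with exposure as columns: a = 2142 (High intake, case), b = 660 (High intake, non-case), c = 819 (Low intake, case), d = 820.
OR = (2142·820)/(660·819) = 1756440/540540 = 3.24942
Risk in exposed = 2142/2802 = 0.76445; risk in unexposed = 819/1639 = 0.49969; RR = 1.52984
OR/RR = 3.24942 / 1.52984 = 2.12402
The outcome is not rare, so the OR lies further from 1 than the RR.

2.124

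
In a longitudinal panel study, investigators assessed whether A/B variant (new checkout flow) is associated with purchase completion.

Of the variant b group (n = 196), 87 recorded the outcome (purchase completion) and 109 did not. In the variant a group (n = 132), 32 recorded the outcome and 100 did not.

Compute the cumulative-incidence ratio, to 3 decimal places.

1.831

From the description: a = 87, b = 109, c = 32, d = 100.
Risk in exposed = 87/196 = 0.44388; risk in unexposed = 32/132 = 0.24242.
RR = 0.44388 / 0.24242 = 1.83099
The risk among the exposed is 1.83 times that among the unexposed.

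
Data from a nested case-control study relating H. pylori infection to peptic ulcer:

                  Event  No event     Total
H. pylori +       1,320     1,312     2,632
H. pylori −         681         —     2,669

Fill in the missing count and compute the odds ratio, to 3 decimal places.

2.937

The missing cell is in the unexposed row: 2669 − 681 = 1988.
So a = 1320, b = 1312, c = 681, d = 1988.
OR = (a·d)/(b·c) = (1320 × 1988) / (1312 × 681) = 2624160 / 893472 = 2.93704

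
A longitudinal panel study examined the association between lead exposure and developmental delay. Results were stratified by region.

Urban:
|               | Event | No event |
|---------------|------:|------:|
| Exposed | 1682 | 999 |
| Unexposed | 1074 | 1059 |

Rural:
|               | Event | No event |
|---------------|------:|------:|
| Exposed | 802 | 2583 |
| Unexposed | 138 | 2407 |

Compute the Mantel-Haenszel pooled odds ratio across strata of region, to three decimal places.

OR_MH = Σ(aᵢdᵢ/nᵢ) / Σ(bᵢcᵢ/nᵢ), where nᵢ is the stratum total.
Stratum 1 (Urban): n = 4814; a·d/n = 1682·1059/4814 = 370.0120; b·c/n = 999·1074/4814 = 222.8762
Stratum 2 (Rural): n = 5930; a·d/n = 802·2407/5930 = 325.5336; b·c/n = 2583·138/5930 = 60.1103
OR_MH = (370.0120 + 325.5336) / (222.8762 + 60.1103) = 695.5456 / 282.9865 = 2.45788

2.458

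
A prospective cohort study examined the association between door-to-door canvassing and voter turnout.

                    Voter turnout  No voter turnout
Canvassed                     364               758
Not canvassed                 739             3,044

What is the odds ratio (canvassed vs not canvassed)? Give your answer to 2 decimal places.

1.98

Cells: a = 364, b = 758, c = 739, d = 3044.
OR = (a·d)/(b·c) = (364 × 3044) / (758 × 739) = 1108016 / 560162 = 1.97803
The odds of voter turnout are about 1.98 times as high in the canvassed group.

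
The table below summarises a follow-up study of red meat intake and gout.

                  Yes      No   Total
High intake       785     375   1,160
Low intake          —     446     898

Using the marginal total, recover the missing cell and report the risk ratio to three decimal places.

The missing cell is in the unexposed row: 898 − 446 = 452.
So a = 785, b = 375, c = 452, d = 446.
RR = [a/(a+b)] / [c/(c+d)] = (785/1160) / (452/898) = 0.67672/0.50334 = 1.34447

1.344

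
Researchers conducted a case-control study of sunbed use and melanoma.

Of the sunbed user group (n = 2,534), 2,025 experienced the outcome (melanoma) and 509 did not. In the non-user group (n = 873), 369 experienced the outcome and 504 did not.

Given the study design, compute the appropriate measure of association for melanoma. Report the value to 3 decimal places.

5.434

From the description: a = 2025, b = 509, c = 369, d = 504.
This is a case-control study: participants were sampled on outcome status, so risks in the source population cannot be estimated directly — relative risk is not valid here. The odds ratio is the appropriate measure.
OR = (a·d)/(b·c) = (2025 × 504) / (509 × 369) = 1020600 / 187821 = 5.43390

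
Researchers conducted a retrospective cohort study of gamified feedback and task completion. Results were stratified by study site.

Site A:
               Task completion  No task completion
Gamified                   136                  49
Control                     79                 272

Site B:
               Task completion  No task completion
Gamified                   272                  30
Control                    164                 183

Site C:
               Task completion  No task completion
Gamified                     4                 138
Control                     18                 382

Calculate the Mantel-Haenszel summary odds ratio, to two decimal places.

7.66

OR_MH = Σ(aᵢdᵢ/nᵢ) / Σ(bᵢcᵢ/nᵢ), where nᵢ is the stratum total.
Stratum 1 (Site A): n = 536; a·d/n = 136·272/536 = 69.0149; b·c/n = 49·79/536 = 7.2220
Stratum 2 (Site B): n = 649; a·d/n = 272·183/649 = 76.6965; b·c/n = 30·164/649 = 7.5809
Stratum 3 (Site C): n = 542; a·d/n = 4·382/542 = 2.8192; b·c/n = 138·18/542 = 4.5830
OR_MH = (69.0149 + 76.6965 + 2.8192) / (7.2220 + 7.5809 + 4.5830) = 148.5306 / 19.3859 = 7.66177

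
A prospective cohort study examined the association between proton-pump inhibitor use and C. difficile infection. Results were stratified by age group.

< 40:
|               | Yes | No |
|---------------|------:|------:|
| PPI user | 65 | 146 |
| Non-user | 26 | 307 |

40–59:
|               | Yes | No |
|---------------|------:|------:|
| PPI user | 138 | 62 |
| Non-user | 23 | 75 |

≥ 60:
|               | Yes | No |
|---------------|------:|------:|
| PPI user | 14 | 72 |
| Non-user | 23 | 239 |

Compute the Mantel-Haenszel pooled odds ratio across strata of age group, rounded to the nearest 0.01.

4.90

OR_MH = Σ(aᵢdᵢ/nᵢ) / Σ(bᵢcᵢ/nᵢ), where nᵢ is the stratum total.
Stratum 1 (< 40): n = 544; a·d/n = 65·307/544 = 36.6820; b·c/n = 146·26/544 = 6.9779
Stratum 2 (40–59): n = 298; a·d/n = 138·75/298 = 34.7315; b·c/n = 62·23/298 = 4.7852
Stratum 3 (≥ 60): n = 348; a·d/n = 14·239/348 = 9.6149; b·c/n = 72·23/348 = 4.7586
OR_MH = (36.6820 + 34.7315 + 9.6149) / (6.9779 + 4.7852 + 4.7586) = 81.0285 / 16.5218 = 4.90434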